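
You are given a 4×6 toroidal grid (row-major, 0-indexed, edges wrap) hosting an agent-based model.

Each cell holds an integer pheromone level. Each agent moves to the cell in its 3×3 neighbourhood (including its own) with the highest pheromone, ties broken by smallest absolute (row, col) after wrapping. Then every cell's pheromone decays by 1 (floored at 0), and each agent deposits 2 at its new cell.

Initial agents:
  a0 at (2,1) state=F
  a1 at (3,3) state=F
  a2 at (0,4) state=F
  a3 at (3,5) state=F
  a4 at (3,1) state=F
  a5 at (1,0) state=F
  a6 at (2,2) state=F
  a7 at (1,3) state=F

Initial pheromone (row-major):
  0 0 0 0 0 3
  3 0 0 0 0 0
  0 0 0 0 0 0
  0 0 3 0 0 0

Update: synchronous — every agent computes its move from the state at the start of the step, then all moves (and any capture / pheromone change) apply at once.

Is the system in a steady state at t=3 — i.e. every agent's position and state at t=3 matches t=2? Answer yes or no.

yes

t=1: a0@(1,0) a1@(3,2) a2@(0,5) a3@(0,5) a4@(3,2) a5@(0,5) a6@(3,2) a7@(0,2) | pheromone: 0 0 2 0 0 8 / 4 0 0 0 0 0 / 0 0 0 0 0 0 / 0 0 8 0 0 0
t=2: a0@(0,5) a1@(3,2) a2@(0,5) a3@(0,5) a4@(3,2) a5@(0,5) a6@(3,2) a7@(3,2) | pheromone: 0 0 1 0 0 15 / 3 0 0 0 0 0 / 0 0 0 0 0 0 / 0 0 15 0 0 0
t=3: a0@(0,5) a1@(3,2) a2@(0,5) a3@(0,5) a4@(3,2) a5@(0,5) a6@(3,2) a7@(3,2) | pheromone: 0 0 0 0 0 22 / 2 0 0 0 0 0 / 0 0 0 0 0 0 / 0 0 22 0 0 0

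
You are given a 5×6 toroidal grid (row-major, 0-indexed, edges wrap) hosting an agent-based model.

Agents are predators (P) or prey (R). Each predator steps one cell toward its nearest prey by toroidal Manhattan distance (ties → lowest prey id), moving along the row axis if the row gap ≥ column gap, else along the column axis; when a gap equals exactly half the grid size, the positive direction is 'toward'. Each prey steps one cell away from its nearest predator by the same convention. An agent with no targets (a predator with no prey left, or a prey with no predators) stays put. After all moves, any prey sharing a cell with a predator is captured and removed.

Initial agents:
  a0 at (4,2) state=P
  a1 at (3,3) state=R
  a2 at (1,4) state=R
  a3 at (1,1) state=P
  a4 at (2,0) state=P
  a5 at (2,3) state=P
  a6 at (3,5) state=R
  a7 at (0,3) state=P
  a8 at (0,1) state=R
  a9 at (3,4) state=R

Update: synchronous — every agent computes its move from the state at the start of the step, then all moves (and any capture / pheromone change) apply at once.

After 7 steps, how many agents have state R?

1

t=1: a0@(3,2):P a2@(0,4):R a3@(0,1):P a4@(3,0):P a5@(3,3):P a6@(4,5):R a7@(4,3):P a8@(4,1):R a9@(4,4):R
t=2: a0@(4,2):P a2@(1,4):R a3@(4,1):P a4@(4,0):P a5@(4,3):P a6@(0,5):R a7@(4,4):P a8@(3,1):R a9@(4,5):R
t=3: a0@(3,2):P a2@(2,4):R a3@(3,1):P a4@(4,5):P a5@(4,4):P a6@(1,5):R a7@(4,5):P a8@(2,1):R
t=4: a0@(2,2):P a2@(1,4):R a3@(2,1):P a4@(0,5):P a5@(3,4):P a6@(2,5):R a7@(0,5):P a8@(1,1):R
t=5: a0@(1,2):P a3@(1,1):P a4@(1,5):P a5@(2,4):P a7@(1,5):P a8@(0,1):R
t=6: a0@(0,2):P a3@(0,1):P a4@(1,0):P a5@(2,5):P a7@(1,0):P a8@(4,1):R
t=7: a0@(4,2):P a3@(4,1):P a4@(0,0):P a5@(3,5):P a7@(0,0):P a8@(3,1):R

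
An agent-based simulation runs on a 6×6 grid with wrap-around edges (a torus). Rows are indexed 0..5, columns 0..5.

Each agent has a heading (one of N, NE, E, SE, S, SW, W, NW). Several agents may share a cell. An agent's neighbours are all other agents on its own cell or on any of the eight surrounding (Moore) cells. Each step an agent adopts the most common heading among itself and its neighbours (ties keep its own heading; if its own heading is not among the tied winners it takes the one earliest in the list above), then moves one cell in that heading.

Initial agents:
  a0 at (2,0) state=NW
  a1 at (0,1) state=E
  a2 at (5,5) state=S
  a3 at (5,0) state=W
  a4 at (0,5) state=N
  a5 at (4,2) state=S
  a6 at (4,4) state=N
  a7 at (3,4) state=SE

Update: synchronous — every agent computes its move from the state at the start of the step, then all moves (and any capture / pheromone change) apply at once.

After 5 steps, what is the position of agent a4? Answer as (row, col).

t=1: a0@(1,5):NW a1@(0,2):E a2@(4,5):N a3@(5,5):W a4@(5,5):N a5@(5,2):S a6@(3,4):N a7@(4,5):SE
t=2: a0@(0,4):NW a1@(0,3):E a2@(3,5):N a3@(4,5):N a4@(4,5):N a5@(0,2):S a6@(2,4):N a7@(3,5):N
t=3: a0@(5,3):NW a1@(0,4):E a2@(2,5):N a3@(3,5):N a4@(3,5):N a5@(1,2):S a6@(1,4):N a7@(2,5):N
t=4: a0@(4,2):NW a1@(0,5):E a2@(1,5):N a3@(2,5):N a4@(2,5):N a5@(2,2):S a6@(0,4):N a7@(1,5):N
t=5: a0@(3,1):NW a1@(5,5):N a2@(0,5):N a3@(1,5):N a4@(1,5):N a5@(3,2):S a6@(5,4):N a7@(0,5):N

(1, 5)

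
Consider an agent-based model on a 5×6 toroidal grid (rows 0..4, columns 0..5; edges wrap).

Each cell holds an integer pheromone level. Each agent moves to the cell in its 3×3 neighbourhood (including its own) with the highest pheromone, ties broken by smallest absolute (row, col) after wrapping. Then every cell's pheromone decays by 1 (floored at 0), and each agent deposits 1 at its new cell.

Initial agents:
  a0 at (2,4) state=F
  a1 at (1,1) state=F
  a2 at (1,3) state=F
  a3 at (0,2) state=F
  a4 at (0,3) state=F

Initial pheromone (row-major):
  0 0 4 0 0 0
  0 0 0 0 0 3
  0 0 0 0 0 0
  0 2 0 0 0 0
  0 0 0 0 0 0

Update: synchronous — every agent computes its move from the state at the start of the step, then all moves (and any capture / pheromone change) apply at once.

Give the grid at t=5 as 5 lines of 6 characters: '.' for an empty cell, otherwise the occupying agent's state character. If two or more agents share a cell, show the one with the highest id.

t=1: a0@(1,5) a1@(0,2) a2@(0,2) a3@(0,2) a4@(0,2) | pheromone: 0 0 7 0 0 0 / 0 0 0 0 0 3 / 0 0 0 0 0 0 / 0 1 0 0 0 0 / 0 0 0 0 0 0
t=2: a0@(1,5) a1@(0,2) a2@(0,2) a3@(0,2) a4@(0,2) | pheromone: 0 0 10 0 0 0 / 0 0 0 0 0 3 / 0 0 0 0 0 0 / 0 0 0 0 0 0 / 0 0 0 0 0 0
t=3: a0@(1,5) a1@(0,2) a2@(0,2) a3@(0,2) a4@(0,2) | pheromone: 0 0 13 0 0 0 / 0 0 0 0 0 3 / 0 0 0 0 0 0 / 0 0 0 0 0 0 / 0 0 0 0 0 0
t=4: a0@(1,5) a1@(0,2) a2@(0,2) a3@(0,2) a4@(0,2) | pheromone: 0 0 16 0 0 0 / 0 0 0 0 0 3 / 0 0 0 0 0 0 / 0 0 0 0 0 0 / 0 0 0 0 0 0
t=5: a0@(1,5) a1@(0,2) a2@(0,2) a3@(0,2) a4@(0,2) | pheromone: 0 0 19 0 0 0 / 0 0 0 0 0 3 / 0 0 0 0 0 0 / 0 0 0 0 0 0 / 0 0 0 0 0 0

..F...
.....F
......
......
......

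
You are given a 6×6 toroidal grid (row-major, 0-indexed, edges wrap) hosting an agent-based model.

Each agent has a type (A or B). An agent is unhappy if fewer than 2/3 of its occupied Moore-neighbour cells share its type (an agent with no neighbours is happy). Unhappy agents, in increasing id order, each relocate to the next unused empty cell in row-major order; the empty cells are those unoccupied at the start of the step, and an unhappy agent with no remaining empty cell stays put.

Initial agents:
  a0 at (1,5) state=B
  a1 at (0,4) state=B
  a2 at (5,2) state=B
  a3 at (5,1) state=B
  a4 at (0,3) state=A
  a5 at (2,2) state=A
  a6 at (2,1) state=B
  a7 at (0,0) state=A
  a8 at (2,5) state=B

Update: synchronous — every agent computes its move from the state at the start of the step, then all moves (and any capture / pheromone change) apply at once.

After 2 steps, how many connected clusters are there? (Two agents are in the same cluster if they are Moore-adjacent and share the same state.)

6

t=1: a0@(1,5):B a1@(0,1):B a2@(0,2):B a3@(0,5):B a4@(1,0):A a5@(1,1):A a6@(1,2):B a7@(1,3):A a8@(2,5):B
t=2: a0@(1,5):B a1@(0,0):B a2@(0,3):B a3@(0,4):B a4@(1,4):A a5@(2,0):A a6@(2,1):B a7@(2,2):A a8@(2,3):B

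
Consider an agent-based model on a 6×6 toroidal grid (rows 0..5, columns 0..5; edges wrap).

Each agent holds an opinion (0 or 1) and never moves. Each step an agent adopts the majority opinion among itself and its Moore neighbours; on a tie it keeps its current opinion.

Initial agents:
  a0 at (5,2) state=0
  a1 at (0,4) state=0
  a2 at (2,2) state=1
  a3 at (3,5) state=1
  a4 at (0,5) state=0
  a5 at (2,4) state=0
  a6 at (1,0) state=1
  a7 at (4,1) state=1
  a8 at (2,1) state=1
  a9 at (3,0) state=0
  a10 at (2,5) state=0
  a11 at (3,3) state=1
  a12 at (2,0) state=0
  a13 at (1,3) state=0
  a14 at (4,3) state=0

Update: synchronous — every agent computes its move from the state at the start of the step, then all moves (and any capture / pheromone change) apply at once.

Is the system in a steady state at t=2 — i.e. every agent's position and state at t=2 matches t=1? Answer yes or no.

no

t=1: a0@(5,2):0 a1@(0,4):0 a2@(2,2):1 a3@(3,5):0 a4@(0,5):0 a5@(2,4):0 a6@(1,0):0 a7@(4,1):0 a8@(2,1):1 a9@(3,0):0 a10@(2,5):0 a11@(3,3):1 a12@(2,0):0 a13@(1,3):0 a14@(4,3):0
t=2: a0@(5,2):0 a1@(0,4):0 a2@(2,2):1 a3@(3,5):0 a4@(0,5):0 a5@(2,4):0 a6@(1,0):0 a7@(4,1):0 a8@(2,1):0 a9@(3,0):0 a10@(2,5):0 a11@(3,3):1 a12@(2,0):0 a13@(1,3):0 a14@(4,3):0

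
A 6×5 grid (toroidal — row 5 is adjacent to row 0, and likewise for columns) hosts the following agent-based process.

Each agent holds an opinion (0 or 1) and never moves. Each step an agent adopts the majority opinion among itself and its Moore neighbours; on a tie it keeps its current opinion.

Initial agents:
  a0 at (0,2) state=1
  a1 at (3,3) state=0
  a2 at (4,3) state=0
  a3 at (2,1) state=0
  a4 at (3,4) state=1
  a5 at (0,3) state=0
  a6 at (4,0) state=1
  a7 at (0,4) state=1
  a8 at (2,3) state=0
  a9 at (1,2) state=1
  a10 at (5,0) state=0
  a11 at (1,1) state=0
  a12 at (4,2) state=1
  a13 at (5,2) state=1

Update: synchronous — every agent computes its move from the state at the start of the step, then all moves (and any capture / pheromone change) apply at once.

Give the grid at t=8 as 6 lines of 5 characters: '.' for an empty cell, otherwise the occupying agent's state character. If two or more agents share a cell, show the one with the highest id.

..111
.00..
.0.0.
...00
1.11.
1.1..

t=1: a0@(0,2):1 a1@(3,3):0 a2@(4,3):1 a3@(2,1):0 a4@(3,4):0 a5@(0,3):1 a6@(4,0):1 a7@(0,4):0 a8@(2,3):0 a9@(1,2):0 a10@(5,0):1 a11@(1,1):0 a12@(4,2):1 a13@(5,2):1
t=2: a0@(0,2):1 a1@(3,3):0 a2@(4,3):1 a3@(2,1):0 a4@(3,4):0 a5@(0,3):1 a6@(4,0):1 a7@(0,4):1 a8@(2,3):0 a9@(1,2):0 a10@(5,0):1 a11@(1,1):0 a12@(4,2):1 a13@(5,2):1
t=3: (unchanged — steady state)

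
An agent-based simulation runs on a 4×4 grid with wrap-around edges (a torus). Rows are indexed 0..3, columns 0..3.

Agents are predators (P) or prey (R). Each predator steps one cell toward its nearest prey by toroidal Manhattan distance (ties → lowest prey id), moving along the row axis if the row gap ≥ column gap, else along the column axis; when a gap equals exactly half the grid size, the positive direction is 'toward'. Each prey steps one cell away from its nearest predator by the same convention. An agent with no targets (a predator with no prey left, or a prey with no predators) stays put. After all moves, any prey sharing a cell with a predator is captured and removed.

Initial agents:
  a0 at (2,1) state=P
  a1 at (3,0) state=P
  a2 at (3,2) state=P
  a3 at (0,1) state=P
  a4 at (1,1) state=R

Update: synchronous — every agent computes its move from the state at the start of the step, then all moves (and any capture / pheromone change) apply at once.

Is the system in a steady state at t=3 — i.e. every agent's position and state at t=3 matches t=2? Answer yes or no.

t=1: a0@(1,1):P a1@(0,0):P a2@(0,2):P a3@(1,1):P a4@(0,1):R
t=2: a0@(0,1):P a1@(0,1):P a2@(0,1):P a3@(0,1):P a4@(3,1):R
t=3: a0@(3,1):P a1@(3,1):P a2@(3,1):P a3@(3,1):P a4@(2,1):R

no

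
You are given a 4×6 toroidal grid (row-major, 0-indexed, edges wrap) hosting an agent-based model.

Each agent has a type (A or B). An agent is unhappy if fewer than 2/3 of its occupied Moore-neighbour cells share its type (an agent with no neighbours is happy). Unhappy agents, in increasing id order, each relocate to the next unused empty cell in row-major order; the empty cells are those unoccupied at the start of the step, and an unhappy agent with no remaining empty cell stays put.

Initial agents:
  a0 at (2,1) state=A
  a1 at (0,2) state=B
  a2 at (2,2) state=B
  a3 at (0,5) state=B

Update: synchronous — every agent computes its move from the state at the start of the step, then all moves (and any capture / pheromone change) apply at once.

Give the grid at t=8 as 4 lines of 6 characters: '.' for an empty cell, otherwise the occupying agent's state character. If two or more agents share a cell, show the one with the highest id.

..ABB.
B.....
......
......

t=1: a0@(0,0):A a1@(0,2):B a2@(0,1):B a3@(0,5):B
t=2: a0@(0,3):A a1@(0,2):B a2@(0,4):B a3@(1,0):B
t=3: a0@(0,0):A a1@(0,1):B a2@(0,5):B a3@(1,0):B
t=4: a0@(0,2):A a1@(0,3):B a2@(0,4):B a3@(1,0):B
t=5: a0@(0,0):A a1@(0,1):B a2@(0,4):B a3@(1,0):B
t=6: a0@(0,2):A a1@(0,3):B a2@(0,4):B a3@(0,5):B
t=7: a0@(0,0):A a1@(0,1):B a2@(0,4):B a3@(0,5):B
t=8: a0@(0,2):A a1@(0,3):B a2@(0,4):B a3@(1,0):B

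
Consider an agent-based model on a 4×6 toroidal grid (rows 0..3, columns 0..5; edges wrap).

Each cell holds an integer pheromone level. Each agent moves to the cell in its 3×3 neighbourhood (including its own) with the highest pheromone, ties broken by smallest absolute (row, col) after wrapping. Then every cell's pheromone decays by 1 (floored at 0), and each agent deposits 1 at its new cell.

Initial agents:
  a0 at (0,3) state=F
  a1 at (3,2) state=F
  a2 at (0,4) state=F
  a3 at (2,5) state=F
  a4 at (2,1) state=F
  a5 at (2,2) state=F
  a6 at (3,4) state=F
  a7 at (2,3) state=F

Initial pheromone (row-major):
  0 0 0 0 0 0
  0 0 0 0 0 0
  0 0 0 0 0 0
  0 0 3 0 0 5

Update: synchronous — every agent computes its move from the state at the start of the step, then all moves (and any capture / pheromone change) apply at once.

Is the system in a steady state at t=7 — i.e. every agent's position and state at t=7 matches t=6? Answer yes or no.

t=1: a0@(3,2) a1@(3,2) a2@(3,5) a3@(3,5) a4@(3,2) a5@(3,2) a6@(3,5) a7@(3,2) | pheromone: 0 0 0 0 0 0 / 0 0 0 0 0 0 / 0 0 0 0 0 0 / 0 0 7 0 0 7
t=2: a0@(3,2) a1@(3,2) a2@(3,5) a3@(3,5) a4@(3,2) a5@(3,2) a6@(3,5) a7@(3,2) | pheromone: 0 0 0 0 0 0 / 0 0 0 0 0 0 / 0 0 0 0 0 0 / 0 0 11 0 0 9
t=3: a0@(3,2) a1@(3,2) a2@(3,5) a3@(3,5) a4@(3,2) a5@(3,2) a6@(3,5) a7@(3,2) | pheromone: 0 0 0 0 0 0 / 0 0 0 0 0 0 / 0 0 0 0 0 0 / 0 0 15 0 0 11
t=4: a0@(3,2) a1@(3,2) a2@(3,5) a3@(3,5) a4@(3,2) a5@(3,2) a6@(3,5) a7@(3,2) | pheromone: 0 0 0 0 0 0 / 0 0 0 0 0 0 / 0 0 0 0 0 0 / 0 0 19 0 0 13
t=5: a0@(3,2) a1@(3,2) a2@(3,5) a3@(3,5) a4@(3,2) a5@(3,2) a6@(3,5) a7@(3,2) | pheromone: 0 0 0 0 0 0 / 0 0 0 0 0 0 / 0 0 0 0 0 0 / 0 0 23 0 0 15
t=6: a0@(3,2) a1@(3,2) a2@(3,5) a3@(3,5) a4@(3,2) a5@(3,2) a6@(3,5) a7@(3,2) | pheromone: 0 0 0 0 0 0 / 0 0 0 0 0 0 / 0 0 0 0 0 0 / 0 0 27 0 0 17
t=7: a0@(3,2) a1@(3,2) a2@(3,5) a3@(3,5) a4@(3,2) a5@(3,2) a6@(3,5) a7@(3,2) | pheromone: 0 0 0 0 0 0 / 0 0 0 0 0 0 / 0 0 0 0 0 0 / 0 0 31 0 0 19

yes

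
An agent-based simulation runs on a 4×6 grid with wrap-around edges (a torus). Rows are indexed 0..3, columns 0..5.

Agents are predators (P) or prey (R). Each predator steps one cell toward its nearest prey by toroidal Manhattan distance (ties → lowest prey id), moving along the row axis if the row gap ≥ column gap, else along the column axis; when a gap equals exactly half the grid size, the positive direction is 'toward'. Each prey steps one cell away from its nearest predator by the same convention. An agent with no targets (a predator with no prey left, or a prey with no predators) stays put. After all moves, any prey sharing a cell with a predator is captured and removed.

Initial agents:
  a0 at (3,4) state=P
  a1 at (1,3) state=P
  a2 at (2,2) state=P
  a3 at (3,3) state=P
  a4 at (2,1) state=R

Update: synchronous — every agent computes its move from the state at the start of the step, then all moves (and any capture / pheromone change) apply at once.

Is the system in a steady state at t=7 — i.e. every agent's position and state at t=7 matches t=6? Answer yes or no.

yes

t=1: a0@(3,5):P a1@(1,2):P a2@(2,1):P a3@(3,2):P a4@(2,0):R
t=2: a0@(2,5):P a1@(1,1):P a2@(2,0):P a3@(3,1):P
t=3: (unchanged — steady state)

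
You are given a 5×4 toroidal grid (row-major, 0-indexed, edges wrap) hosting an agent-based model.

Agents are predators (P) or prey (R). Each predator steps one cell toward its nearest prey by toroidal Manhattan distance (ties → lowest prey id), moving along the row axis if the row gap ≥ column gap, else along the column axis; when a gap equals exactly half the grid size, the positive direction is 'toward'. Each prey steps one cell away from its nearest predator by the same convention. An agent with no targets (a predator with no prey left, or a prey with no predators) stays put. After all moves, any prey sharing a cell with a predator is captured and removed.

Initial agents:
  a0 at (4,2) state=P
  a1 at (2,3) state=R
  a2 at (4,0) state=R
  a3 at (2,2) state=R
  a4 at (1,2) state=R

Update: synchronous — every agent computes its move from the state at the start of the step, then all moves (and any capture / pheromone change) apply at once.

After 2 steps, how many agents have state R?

t=1: a0@(4,3):P a1@(1,3):R a3@(1,2):R a4@(2,2):R
t=2: a0@(0,3):P a1@(2,3):R a3@(2,2):R a4@(1,2):R

3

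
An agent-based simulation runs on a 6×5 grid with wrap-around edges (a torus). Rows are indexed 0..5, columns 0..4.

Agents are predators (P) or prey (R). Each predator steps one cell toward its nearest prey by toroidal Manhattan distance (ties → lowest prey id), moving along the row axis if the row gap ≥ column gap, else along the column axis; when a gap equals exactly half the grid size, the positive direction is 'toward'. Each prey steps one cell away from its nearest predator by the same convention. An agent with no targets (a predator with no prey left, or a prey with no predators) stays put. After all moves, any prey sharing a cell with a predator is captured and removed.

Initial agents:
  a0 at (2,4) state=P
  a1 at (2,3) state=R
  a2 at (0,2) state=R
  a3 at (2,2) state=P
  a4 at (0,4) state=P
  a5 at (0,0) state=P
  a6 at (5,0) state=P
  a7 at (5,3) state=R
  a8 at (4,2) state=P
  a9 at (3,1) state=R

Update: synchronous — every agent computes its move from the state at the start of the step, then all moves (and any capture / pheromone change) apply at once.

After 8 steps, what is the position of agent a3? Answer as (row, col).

(2, 4)

t=1: a0@(2,3):P a1@(2,2):R a3@(2,3):P a4@(0,3):P a5@(0,1):P a6@(5,4):P a7@(4,3):R a8@(5,2):P a9@(4,1):R
t=2: a0@(2,2):P a1@(2,1):R a3@(2,2):P a4@(5,3):P a5@(5,1):P a6@(4,4):P a8@(4,2):P a9@(3,1):R
t=3: a0@(2,1):P a1@(2,0):R a3@(2,1):P a4@(4,3):P a5@(4,1):P a6@(4,0):P a8@(3,2):P
t=4: a0@(2,0):P a1@(2,4):R a3@(2,0):P a4@(3,3):P a5@(3,1):P a6@(3,0):P a8@(3,1):P
t=5: a0@(2,4):P a3@(2,4):P a4@(2,3):P a5@(3,0):P a6@(2,0):P a8@(3,0):P
t=6: (unchanged — steady state)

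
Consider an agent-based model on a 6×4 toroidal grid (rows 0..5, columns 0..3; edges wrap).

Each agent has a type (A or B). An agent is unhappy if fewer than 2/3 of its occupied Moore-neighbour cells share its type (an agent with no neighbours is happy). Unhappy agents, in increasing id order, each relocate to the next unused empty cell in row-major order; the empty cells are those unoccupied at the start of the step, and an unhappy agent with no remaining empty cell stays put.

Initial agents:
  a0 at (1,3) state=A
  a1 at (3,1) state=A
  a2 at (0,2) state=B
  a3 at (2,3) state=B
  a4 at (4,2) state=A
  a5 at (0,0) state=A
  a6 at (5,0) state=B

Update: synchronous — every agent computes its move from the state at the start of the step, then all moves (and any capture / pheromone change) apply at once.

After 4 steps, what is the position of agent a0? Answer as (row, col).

(0, 0)

t=1: a0@(0,1):A a1@(3,1):A a2@(0,3):B a3@(1,0):B a4@(4,2):A a5@(1,1):A a6@(1,2):B
t=2: a0@(0,0):A a1@(3,1):A a2@(0,3):B a3@(0,2):B a4@(4,2):A a5@(1,3):A a6@(2,0):B
t=3: a0@(0,1):A a1@(1,0):A a2@(1,1):B a3@(1,2):B a4@(4,2):A a5@(2,1):A a6@(2,2):B
t=4: a0@(0,0):A a1@(1,0):A a2@(0,2):B a3@(0,3):B a4@(4,2):A a5@(1,3):A a6@(2,2):B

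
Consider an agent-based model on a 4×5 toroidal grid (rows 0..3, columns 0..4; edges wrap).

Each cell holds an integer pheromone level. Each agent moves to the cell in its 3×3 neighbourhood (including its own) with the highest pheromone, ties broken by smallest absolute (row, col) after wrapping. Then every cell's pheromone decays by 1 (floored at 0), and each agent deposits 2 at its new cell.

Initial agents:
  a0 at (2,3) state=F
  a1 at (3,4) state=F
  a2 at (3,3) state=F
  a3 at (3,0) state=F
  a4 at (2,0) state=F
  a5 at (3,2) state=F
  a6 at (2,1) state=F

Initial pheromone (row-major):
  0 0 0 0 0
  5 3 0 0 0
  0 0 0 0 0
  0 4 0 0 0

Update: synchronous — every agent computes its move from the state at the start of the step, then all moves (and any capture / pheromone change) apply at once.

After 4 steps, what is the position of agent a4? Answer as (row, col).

t=1: a0@(1,2) a1@(0,0) a2@(0,2) a3@(3,1) a4@(1,0) a5@(3,1) a6@(1,0) | pheromone: 2 0 2 0 0 / 8 2 2 0 0 / 0 0 0 0 0 / 0 7 0 0 0
t=2: a0@(0,2) a1@(1,0) a2@(3,1) a3@(3,1) a4@(1,0) a5@(3,1) a6@(1,0) | pheromone: 1 0 3 0 0 / 13 1 1 0 0 / 0 0 0 0 0 / 0 12 0 0 0
t=3: a0@(3,1) a1@(1,0) a2@(3,1) a3@(3,1) a4@(1,0) a5@(3,1) a6@(1,0) | pheromone: 0 0 2 0 0 / 18 0 0 0 0 / 0 0 0 0 0 / 0 19 0 0 0
t=4: a0@(3,1) a1@(1,0) a2@(3,1) a3@(3,1) a4@(1,0) a5@(3,1) a6@(1,0) | pheromone: 0 0 1 0 0 / 23 0 0 0 0 / 0 0 0 0 0 / 0 26 0 0 0

(1, 0)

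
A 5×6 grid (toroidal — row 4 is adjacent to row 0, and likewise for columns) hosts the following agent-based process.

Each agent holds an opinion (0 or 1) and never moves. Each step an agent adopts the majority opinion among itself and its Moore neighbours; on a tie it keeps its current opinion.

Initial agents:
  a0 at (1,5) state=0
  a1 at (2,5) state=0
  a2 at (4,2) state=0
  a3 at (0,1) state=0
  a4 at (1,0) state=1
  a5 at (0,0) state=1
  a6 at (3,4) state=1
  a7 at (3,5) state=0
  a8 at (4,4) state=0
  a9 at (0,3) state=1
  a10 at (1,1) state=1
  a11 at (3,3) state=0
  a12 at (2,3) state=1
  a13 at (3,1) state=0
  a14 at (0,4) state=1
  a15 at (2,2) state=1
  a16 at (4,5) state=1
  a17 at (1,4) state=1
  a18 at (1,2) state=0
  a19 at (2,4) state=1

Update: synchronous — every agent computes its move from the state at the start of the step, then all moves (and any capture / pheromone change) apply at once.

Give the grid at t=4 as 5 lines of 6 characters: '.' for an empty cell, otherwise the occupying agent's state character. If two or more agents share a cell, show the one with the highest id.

11.11.
111.11
..1111
.1.111
..1.11

t=1: a0@(1,5):1 a1@(2,5):1 a2@(4,2):0 a3@(0,1):0 a4@(1,0):1 a5@(0,0):1 a6@(3,4):1 a7@(3,5):0 a8@(4,4):1 a9@(0,3):1 a10@(1,1):1 a11@(3,3):1 a12@(2,3):1 a13@(3,1):0 a14@(0,4):1 a15@(2,2):1 a16@(4,5):1 a17@(1,4):1 a18@(1,2):1 a19@(2,4):1
t=2: a0@(1,5):1 a1@(2,5):1 a2@(4,2):0 a3@(0,1):1 a4@(1,0):1 a5@(0,0):1 a6@(3,4):1 a7@(3,5):1 a8@(4,4):1 a9@(0,3):1 a10@(1,1):1 a11@(3,3):1 a12@(2,3):1 a13@(3,1):0 a14@(0,4):1 a15@(2,2):1 a16@(4,5):1 a17@(1,4):1 a18@(1,2):1 a19@(2,4):1
t=3: a0@(1,5):1 a1@(2,5):1 a2@(4,2):1 a3@(0,1):1 a4@(1,0):1 a5@(0,0):1 a6@(3,4):1 a7@(3,5):1 a8@(4,4):1 a9@(0,3):1 a10@(1,1):1 a11@(3,3):1 a12@(2,3):1 a13@(3,1):0 a14@(0,4):1 a15@(2,2):1 a16@(4,5):1 a17@(1,4):1 a18@(1,2):1 a19@(2,4):1
t=4: a0@(1,5):1 a1@(2,5):1 a2@(4,2):1 a3@(0,1):1 a4@(1,0):1 a5@(0,0):1 a6@(3,4):1 a7@(3,5):1 a8@(4,4):1 a9@(0,3):1 a10@(1,1):1 a11@(3,3):1 a12@(2,3):1 a13@(3,1):1 a14@(0,4):1 a15@(2,2):1 a16@(4,5):1 a17@(1,4):1 a18@(1,2):1 a19@(2,4):1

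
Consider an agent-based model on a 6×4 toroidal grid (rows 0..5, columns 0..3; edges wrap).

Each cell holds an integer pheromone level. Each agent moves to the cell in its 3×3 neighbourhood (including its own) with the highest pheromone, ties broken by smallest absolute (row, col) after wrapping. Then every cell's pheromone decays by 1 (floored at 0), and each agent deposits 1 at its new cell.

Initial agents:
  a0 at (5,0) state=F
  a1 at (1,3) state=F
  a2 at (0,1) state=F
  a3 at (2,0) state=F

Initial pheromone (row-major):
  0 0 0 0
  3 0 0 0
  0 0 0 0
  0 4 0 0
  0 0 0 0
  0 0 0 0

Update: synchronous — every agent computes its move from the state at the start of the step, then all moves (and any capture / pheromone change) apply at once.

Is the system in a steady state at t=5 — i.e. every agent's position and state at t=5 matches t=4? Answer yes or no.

yes

t=1: a0@(0,0) a1@(1,0) a2@(1,0) a3@(3,1) | pheromone: 1 0 0 0 / 4 0 0 0 / 0 0 0 0 / 0 4 0 0 / 0 0 0 0 / 0 0 0 0
t=2: a0@(1,0) a1@(1,0) a2@(1,0) a3@(3,1) | pheromone: 0 0 0 0 / 6 0 0 0 / 0 0 0 0 / 0 4 0 0 / 0 0 0 0 / 0 0 0 0
t=3: a0@(1,0) a1@(1,0) a2@(1,0) a3@(3,1) | pheromone: 0 0 0 0 / 8 0 0 0 / 0 0 0 0 / 0 4 0 0 / 0 0 0 0 / 0 0 0 0
t=4: a0@(1,0) a1@(1,0) a2@(1,0) a3@(3,1) | pheromone: 0 0 0 0 / 10 0 0 0 / 0 0 0 0 / 0 4 0 0 / 0 0 0 0 / 0 0 0 0
t=5: a0@(1,0) a1@(1,0) a2@(1,0) a3@(3,1) | pheromone: 0 0 0 0 / 12 0 0 0 / 0 0 0 0 / 0 4 0 0 / 0 0 0 0 / 0 0 0 0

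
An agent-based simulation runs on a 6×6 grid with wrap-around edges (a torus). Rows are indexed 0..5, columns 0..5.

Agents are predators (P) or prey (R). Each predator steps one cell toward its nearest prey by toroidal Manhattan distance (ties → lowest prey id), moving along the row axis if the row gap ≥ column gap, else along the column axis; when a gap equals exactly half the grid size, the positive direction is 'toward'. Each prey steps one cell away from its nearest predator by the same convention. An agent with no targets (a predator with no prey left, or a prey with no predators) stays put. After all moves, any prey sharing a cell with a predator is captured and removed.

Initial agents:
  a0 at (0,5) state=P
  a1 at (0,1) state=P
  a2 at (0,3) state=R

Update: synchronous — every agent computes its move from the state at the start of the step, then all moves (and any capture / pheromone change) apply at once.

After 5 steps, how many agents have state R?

t=1: a0@(0,4):P a1@(0,2):P
t=2: (unchanged — steady state)

0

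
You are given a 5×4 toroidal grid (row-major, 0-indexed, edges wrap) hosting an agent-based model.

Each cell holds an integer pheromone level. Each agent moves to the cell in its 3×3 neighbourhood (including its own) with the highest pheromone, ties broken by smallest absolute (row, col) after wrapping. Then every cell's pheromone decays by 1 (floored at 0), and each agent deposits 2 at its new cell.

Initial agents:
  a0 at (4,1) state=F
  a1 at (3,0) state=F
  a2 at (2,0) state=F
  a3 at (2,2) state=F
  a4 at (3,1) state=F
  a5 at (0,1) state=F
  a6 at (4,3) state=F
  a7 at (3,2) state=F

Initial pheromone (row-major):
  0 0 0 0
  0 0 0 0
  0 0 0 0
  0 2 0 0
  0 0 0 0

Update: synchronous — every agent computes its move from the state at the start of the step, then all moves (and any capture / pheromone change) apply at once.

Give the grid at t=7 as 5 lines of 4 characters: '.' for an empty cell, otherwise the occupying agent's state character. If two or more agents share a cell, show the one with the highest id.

F...
....
....
.F..
....

t=1: a0@(3,1) a1@(3,1) a2@(3,1) a3@(3,1) a4@(3,1) a5@(0,0) a6@(0,0) a7@(3,1) | pheromone: 4 0 0 0 / 0 0 0 0 / 0 0 0 0 / 0 13 0 0 / 0 0 0 0
t=2: a0@(3,1) a1@(3,1) a2@(3,1) a3@(3,1) a4@(3,1) a5@(0,0) a6@(0,0) a7@(3,1) | pheromone: 7 0 0 0 / 0 0 0 0 / 0 0 0 0 / 0 24 0 0 / 0 0 0 0
t=3: a0@(3,1) a1@(3,1) a2@(3,1) a3@(3,1) a4@(3,1) a5@(0,0) a6@(0,0) a7@(3,1) | pheromone: 10 0 0 0 / 0 0 0 0 / 0 0 0 0 / 0 35 0 0 / 0 0 0 0
t=4: a0@(3,1) a1@(3,1) a2@(3,1) a3@(3,1) a4@(3,1) a5@(0,0) a6@(0,0) a7@(3,1) | pheromone: 13 0 0 0 / 0 0 0 0 / 0 0 0 0 / 0 46 0 0 / 0 0 0 0
t=5: a0@(3,1) a1@(3,1) a2@(3,1) a3@(3,1) a4@(3,1) a5@(0,0) a6@(0,0) a7@(3,1) | pheromone: 16 0 0 0 / 0 0 0 0 / 0 0 0 0 / 0 57 0 0 / 0 0 0 0
t=6: a0@(3,1) a1@(3,1) a2@(3,1) a3@(3,1) a4@(3,1) a5@(0,0) a6@(0,0) a7@(3,1) | pheromone: 19 0 0 0 / 0 0 0 0 / 0 0 0 0 / 0 68 0 0 / 0 0 0 0
t=7: a0@(3,1) a1@(3,1) a2@(3,1) a3@(3,1) a4@(3,1) a5@(0,0) a6@(0,0) a7@(3,1) | pheromone: 22 0 0 0 / 0 0 0 0 / 0 0 0 0 / 0 79 0 0 / 0 0 0 0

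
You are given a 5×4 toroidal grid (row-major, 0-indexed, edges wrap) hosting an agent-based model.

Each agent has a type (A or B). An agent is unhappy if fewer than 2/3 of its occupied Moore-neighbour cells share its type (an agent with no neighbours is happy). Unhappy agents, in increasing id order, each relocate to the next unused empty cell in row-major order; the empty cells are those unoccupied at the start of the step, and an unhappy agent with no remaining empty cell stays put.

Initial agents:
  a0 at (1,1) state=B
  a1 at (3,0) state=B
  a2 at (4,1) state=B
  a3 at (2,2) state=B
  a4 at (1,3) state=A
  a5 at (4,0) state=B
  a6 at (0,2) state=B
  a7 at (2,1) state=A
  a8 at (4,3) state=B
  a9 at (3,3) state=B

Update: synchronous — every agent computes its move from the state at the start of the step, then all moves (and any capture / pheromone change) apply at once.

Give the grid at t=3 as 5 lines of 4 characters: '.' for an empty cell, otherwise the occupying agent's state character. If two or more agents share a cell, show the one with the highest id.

BABA
.B..
....
B..B
BB.B

t=1: a0@(1,1):B a1@(3,0):B a2@(4,1):B a3@(0,0):B a4@(0,1):A a5@(4,0):B a6@(0,2):B a7@(0,3):A a8@(4,3):B a9@(3,3):B
t=2: a0@(1,1):B a1@(3,0):B a2@(4,1):B a3@(0,0):B a4@(1,0):A a5@(4,0):B a6@(1,2):B a7@(1,3):A a8@(4,3):B a9@(3,3):B
t=3: a0@(1,1):B a1@(3,0):B a2@(4,1):B a3@(0,0):B a4@(0,1):A a5@(4,0):B a6@(0,2):B a7@(0,3):A a8@(4,3):B a9@(3,3):B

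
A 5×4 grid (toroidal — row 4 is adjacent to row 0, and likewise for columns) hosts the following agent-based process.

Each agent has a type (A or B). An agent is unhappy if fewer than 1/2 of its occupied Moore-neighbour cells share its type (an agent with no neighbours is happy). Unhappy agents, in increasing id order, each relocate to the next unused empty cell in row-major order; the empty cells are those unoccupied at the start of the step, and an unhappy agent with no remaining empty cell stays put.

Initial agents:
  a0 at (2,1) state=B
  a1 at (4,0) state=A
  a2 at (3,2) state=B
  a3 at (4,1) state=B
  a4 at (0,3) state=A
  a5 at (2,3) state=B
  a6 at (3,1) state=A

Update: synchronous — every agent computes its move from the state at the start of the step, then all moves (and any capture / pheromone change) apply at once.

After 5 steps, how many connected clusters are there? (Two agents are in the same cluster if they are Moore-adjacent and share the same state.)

3

t=1: a0@(2,1):B a1@(4,0):A a2@(3,2):B a3@(0,0):B a4@(0,3):A a5@(2,3):B a6@(0,1):A
t=2: a0@(2,1):B a1@(4,0):A a2@(3,2):B a3@(0,2):B a4@(0,3):A a5@(2,3):B a6@(0,1):A
t=3: a0@(2,1):B a1@(4,0):A a2@(3,2):B a3@(0,0):B a4@(0,3):A a5@(2,3):B a6@(0,1):A
t=4: a0@(2,1):B a1@(4,0):A a2@(3,2):B a3@(0,2):B a4@(0,3):A a5@(2,3):B a6@(0,1):A
t=5: a0@(2,1):B a1@(4,0):A a2@(3,2):B a3@(0,0):B a4@(0,3):A a5@(2,3):B a6@(0,1):A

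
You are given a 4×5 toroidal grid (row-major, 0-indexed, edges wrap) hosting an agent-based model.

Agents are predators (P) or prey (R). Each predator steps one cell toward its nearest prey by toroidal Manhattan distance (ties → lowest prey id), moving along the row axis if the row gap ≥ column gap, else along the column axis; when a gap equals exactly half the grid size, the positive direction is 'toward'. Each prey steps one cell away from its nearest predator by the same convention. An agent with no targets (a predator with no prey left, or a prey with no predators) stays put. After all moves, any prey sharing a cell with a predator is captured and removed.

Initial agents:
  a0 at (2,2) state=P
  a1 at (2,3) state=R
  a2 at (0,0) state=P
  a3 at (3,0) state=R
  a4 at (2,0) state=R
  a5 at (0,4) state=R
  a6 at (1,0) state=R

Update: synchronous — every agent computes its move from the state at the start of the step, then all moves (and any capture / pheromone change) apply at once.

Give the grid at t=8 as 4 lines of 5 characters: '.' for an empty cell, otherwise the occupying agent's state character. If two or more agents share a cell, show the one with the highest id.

P...P
.....
.....
R..R.

t=1: a0@(2,3):P a1@(2,4):R a2@(3,0):P a3@(2,0):R a4@(2,4):R a5@(0,3):R a6@(2,0):R
t=2: a0@(2,4):P a2@(2,0):P a3@(1,0):R a5@(3,3):R a6@(1,0):R
t=3: a0@(1,4):P a2@(1,0):P a3@(0,0):R a5@(0,3):R a6@(0,0):R
t=4: a0@(0,4):P a2@(0,0):P a3@(3,0):R a5@(3,3):R a6@(3,0):R
t=5: a0@(3,4):P a2@(3,0):P a3@(2,0):R a5@(2,3):R a6@(2,0):R
t=6: a0@(2,4):P a2@(2,0):P a3@(1,0):R a5@(1,3):R a6@(1,0):R
t=7: a0@(1,4):P a2@(1,0):P a3@(0,0):R a5@(0,3):R a6@(0,0):R
t=8: a0@(0,4):P a2@(0,0):P a3@(3,0):R a5@(3,3):R a6@(3,0):R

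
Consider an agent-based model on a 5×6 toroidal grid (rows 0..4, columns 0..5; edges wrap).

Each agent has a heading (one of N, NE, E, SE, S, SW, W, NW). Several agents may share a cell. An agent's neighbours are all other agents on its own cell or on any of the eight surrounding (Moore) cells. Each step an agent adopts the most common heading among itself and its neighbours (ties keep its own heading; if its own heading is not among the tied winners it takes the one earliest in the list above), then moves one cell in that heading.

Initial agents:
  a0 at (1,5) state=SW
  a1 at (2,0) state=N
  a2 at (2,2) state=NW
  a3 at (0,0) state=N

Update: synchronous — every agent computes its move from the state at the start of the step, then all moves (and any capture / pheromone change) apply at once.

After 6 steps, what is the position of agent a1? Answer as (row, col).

t=1: a0@(0,5):N a1@(1,0):N a2@(1,1):NW a3@(4,0):N
t=2: a0@(4,5):N a1@(0,0):N a2@(0,0):NW a3@(3,0):N
t=3: a0@(3,5):N a1@(4,0):N a2@(4,0):N a3@(2,0):N
t=4: a0@(2,5):N a1@(3,0):N a2@(3,0):N a3@(1,0):N
t=5: a0@(1,5):N a1@(2,0):N a2@(2,0):N a3@(0,0):N
t=6: a0@(0,5):N a1@(1,0):N a2@(1,0):N a3@(4,0):N

(1, 0)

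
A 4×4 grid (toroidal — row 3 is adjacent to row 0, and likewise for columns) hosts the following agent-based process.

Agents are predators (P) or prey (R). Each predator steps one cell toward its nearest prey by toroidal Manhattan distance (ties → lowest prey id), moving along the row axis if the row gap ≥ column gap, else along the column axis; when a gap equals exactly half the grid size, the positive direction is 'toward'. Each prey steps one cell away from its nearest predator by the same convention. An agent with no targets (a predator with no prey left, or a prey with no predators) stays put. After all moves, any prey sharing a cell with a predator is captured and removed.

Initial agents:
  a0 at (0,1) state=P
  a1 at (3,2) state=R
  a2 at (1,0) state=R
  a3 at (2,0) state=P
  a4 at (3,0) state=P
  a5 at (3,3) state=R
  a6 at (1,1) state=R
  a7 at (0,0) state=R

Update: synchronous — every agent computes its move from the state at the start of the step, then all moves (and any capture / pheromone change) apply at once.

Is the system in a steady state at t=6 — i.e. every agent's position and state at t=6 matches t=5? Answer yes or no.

no

t=1: a0@(1,1):P a1@(2,2):R a2@(0,0):R a3@(1,0):P a4@(3,3):P a5@(3,2):R a6@(2,1):R a7@(0,3):R
t=2: a0@(2,1):P a2@(3,0):R a3@(0,0):P a4@(3,2):P a5@(3,1):R a6@(3,1):R a7@(1,3):R
t=3: a0@(3,1):P a2@(2,0):R a3@(3,0):P a4@(3,1):P a5@(0,1):R a6@(0,1):R a7@(2,3):R
t=4: a0@(0,1):P a2@(1,0):R a3@(2,0):P a4@(0,1):P a5@(1,1):R a6@(1,1):R a7@(1,3):R
t=5: a0@(1,1):P a2@(0,0):R a3@(1,0):P a4@(1,1):P a5@(2,1):R a6@(2,1):R a7@(0,3):R
t=6: a0@(2,1):P a2@(3,0):R a3@(0,0):P a4@(2,1):P a5@(3,1):R a6@(3,1):R a7@(3,3):R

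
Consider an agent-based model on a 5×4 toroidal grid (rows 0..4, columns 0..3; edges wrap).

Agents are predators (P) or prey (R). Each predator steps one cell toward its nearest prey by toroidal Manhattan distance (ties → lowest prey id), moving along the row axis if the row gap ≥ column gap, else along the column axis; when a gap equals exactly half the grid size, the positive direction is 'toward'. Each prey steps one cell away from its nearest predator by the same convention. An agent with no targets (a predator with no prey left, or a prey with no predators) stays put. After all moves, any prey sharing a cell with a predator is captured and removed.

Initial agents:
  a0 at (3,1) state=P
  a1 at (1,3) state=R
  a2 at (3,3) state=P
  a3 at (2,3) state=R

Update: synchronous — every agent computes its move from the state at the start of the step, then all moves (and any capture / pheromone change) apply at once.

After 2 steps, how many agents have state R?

2

t=1: a0@(3,2):P a1@(0,3):R a2@(2,3):P a3@(1,3):R
t=2: a0@(4,2):P a1@(4,3):R a2@(1,3):P a3@(0,3):R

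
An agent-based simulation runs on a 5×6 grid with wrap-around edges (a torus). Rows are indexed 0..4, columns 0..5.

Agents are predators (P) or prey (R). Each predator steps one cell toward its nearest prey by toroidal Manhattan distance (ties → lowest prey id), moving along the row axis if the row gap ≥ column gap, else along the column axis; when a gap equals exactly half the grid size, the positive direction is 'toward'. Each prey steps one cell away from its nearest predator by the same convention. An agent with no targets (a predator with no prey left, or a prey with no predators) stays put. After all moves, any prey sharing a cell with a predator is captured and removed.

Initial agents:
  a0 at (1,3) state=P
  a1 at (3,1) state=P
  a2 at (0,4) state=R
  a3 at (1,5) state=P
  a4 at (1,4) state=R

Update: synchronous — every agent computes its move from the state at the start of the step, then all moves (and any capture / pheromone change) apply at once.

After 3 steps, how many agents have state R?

t=1: a0@(1,4):P a1@(3,2):P a2@(4,4):R a3@(1,4):P a4@(1,5):R
t=2: a0@(1,5):P a1@(3,3):P a2@(3,4):R a3@(1,5):P a4@(1,0):R
t=3: a0@(1,0):P a1@(3,4):P a2@(3,5):R a3@(1,0):P a4@(1,1):R

2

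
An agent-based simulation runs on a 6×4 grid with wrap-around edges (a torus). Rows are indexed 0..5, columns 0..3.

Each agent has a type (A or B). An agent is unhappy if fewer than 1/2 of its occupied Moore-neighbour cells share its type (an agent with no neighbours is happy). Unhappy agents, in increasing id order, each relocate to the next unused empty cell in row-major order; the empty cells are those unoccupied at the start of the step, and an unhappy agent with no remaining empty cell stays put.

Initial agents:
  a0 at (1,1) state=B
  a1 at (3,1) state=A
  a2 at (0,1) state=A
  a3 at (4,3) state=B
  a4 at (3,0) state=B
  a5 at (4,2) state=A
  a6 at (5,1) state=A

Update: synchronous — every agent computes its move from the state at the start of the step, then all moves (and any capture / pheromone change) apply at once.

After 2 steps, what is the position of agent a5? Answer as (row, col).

t=1: a0@(0,0):B a1@(3,1):A a2@(0,1):A a3@(4,3):B a4@(3,0):B a5@(4,2):A a6@(5,1):A
t=2: a0@(0,2):B a1@(3,1):A a2@(0,1):A a3@(4,3):B a4@(3,0):B a5@(4,2):A a6@(5,1):A

(4, 2)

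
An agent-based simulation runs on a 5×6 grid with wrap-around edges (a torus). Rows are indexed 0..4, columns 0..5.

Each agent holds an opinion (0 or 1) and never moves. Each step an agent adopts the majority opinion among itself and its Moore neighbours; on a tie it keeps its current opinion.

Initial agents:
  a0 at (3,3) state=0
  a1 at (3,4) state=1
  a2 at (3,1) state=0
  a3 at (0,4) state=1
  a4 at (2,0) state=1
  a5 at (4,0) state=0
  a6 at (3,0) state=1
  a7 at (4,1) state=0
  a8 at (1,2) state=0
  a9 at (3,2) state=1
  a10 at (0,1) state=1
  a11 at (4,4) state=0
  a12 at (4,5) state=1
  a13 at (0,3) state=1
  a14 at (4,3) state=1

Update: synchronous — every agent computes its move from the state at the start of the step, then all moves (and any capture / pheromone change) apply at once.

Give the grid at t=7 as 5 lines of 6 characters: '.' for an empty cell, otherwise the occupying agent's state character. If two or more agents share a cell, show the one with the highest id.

t=1: a0@(3,3):1 a1@(3,4):1 a2@(3,1):0 a3@(0,4):1 a4@(2,0):1 a5@(4,0):0 a6@(3,0):1 a7@(4,1):0 a8@(1,2):1 a9@(3,2):0 a10@(0,1):0 a11@(4,4):1 a12@(4,5):1 a13@(0,3):1 a14@(4,3):1
t=2: (unchanged — steady state)

.0.11.
..1...
1.....
10011.
00.111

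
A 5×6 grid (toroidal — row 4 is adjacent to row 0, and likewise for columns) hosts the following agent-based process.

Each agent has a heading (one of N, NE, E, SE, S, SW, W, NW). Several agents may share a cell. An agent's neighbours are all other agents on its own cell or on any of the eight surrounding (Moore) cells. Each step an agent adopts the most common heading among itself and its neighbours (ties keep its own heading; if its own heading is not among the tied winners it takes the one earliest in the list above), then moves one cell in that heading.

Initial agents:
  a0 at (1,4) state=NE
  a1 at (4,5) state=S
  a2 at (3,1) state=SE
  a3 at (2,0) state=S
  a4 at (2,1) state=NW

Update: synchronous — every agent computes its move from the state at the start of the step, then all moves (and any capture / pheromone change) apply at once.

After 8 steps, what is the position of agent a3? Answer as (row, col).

t=1: a0@(0,5):NE a1@(0,5):S a2@(4,2):SE a3@(3,0):S a4@(1,0):NW
t=2: a0@(4,0):NE a1@(1,5):S a2@(0,3):SE a3@(4,0):S a4@(0,5):NW
t=3: a0@(3,1):NE a1@(2,5):S a2@(1,4):SE a3@(0,0):S a4@(1,5):S
t=4: a0@(2,2):NE a1@(3,5):S a2@(2,4):S a3@(1,0):S a4@(2,5):S
t=5: a0@(1,3):NE a1@(4,5):S a2@(3,4):S a3@(2,0):S a4@(3,5):S
t=6: a0@(0,4):NE a1@(0,5):S a2@(4,4):S a3@(3,0):S a4@(4,5):S
t=7: a0@(1,4):S a1@(1,5):S a2@(0,4):S a3@(4,0):S a4@(0,5):S
t=8: a0@(2,4):S a1@(2,5):S a2@(1,4):S a3@(0,0):S a4@(1,5):S

(0, 0)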